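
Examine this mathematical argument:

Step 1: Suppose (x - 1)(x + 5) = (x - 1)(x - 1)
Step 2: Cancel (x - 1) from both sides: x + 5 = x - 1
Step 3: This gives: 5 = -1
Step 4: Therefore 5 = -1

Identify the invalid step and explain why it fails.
Step 2: Cancel (x - 1) from both sides: x + 5 = x - 1

Step 2 cancels (x - 1) from both sides. This is only valid if (x - 1) ≠ 0, i.e., x ≠ 1. When x = 1, both sides equal zero regardless of the other factors. The correct approach requires considering x = 1 as a separate case.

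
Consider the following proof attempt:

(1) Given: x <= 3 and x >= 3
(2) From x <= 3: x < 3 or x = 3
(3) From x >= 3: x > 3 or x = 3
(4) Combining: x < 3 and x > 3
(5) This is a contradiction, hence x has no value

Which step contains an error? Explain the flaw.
Step 4: Combining: x < 3 and x > 3

Step 4 incorrectly combines the conditions. From x <= 3 and x >= 3, the intersection is x = 3. The error treats the 'or' cases as 'and' requirements. The correct conclusion is that x = 3 is the unique solution, not that no solution exists.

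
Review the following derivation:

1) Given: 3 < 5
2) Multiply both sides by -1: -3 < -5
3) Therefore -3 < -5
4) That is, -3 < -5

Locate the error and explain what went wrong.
Step 2: Multiply both sides by -1: -3 < -5

Step 2 multiplies both sides by -1 but fails to reverse the inequality sign. When multiplying (or dividing) an inequality by a negative number, the direction must be reversed. Since 3 < 5, we should get -3 > -5, i.e., -3 > -5.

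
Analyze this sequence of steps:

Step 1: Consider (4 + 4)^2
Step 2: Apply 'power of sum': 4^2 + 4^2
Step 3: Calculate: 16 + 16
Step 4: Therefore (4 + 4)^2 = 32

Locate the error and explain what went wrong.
Step 2: Apply 'power of sum': 4^2 + 4^2

Step 2 incorrectly applies a non-existent rule '(a+b)^n = a^n + b^n'. This is false in general. The correct expansion uses the binomial theorem. The actual value is (4 + 4)^2 = 8^2 = 64, not 32.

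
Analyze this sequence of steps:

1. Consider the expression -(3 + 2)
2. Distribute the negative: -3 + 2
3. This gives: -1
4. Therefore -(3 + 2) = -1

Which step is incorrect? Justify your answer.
Step 2: Distribute the negative: -3 + 2

Step 2 incorrectly distributes the negative sign. The correct distribution is -(3 + 2) = -3 - 2 = -5. The negative must be applied to both terms, not just the first. The error treats -(3 + 2) as -3 + 2, which equals -1 instead of -5.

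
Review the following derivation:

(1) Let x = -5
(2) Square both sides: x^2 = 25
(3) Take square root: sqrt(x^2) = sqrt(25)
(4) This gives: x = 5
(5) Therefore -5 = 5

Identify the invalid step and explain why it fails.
Step 4: This gives: x = 5

Step 4 incorrectly states that sqrt(x^2) = x. The correct identity is sqrt(x^2) = |x|. Since x = -5 < 0, we have sqrt(x^2) = |-5| = 5, not x = -5.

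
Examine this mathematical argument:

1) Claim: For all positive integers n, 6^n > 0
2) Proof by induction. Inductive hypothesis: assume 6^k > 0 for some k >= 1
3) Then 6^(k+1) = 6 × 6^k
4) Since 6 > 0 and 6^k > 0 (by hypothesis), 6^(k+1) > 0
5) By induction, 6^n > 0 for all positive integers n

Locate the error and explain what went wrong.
Step 5: By induction, 6^n > 0 for all positive integers n

Step 5 concludes the proof by induction, but no base case was ever established. A valid induction proof requires: (1) a base case proving 6^1 > 0, and (2) an inductive step showing IF 6^k > 0 THEN 6^(k+1) > 0. Steps 2-4 correctly establish the inductive step, but without the base case the conclusion in step 5 does not follow.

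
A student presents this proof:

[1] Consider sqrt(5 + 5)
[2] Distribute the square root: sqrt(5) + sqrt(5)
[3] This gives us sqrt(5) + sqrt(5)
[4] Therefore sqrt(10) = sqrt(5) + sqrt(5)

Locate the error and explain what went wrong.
Step 2: Distribute the square root: sqrt(5) + sqrt(5)

Step 2 incorrectly 'distributes' the square root over addition. The square root function does not distribute: sqrt(a + b) ≠ sqrt(a) + sqrt(b). In fact, sqrt(5 + 5) = sqrt(10) ≈ 3.1623, while sqrt(5) + sqrt(5) ≈ 4.4721.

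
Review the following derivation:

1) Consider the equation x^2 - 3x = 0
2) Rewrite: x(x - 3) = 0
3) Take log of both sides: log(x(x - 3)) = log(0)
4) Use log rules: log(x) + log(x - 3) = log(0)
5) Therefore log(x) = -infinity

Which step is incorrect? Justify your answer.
Step 3: Take log of both sides: log(x(x - 3)) = log(0)

Step 3 takes the logarithm of both sides, resulting in log(0) on the right side. The logarithm is only defined for positive numbers; log(0) is undefined (approaches negative infinity). This operation is invalid.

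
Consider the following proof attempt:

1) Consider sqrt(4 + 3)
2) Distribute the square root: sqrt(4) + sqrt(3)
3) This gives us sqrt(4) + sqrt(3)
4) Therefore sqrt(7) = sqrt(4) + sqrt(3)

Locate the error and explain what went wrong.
Step 2: Distribute the square root: sqrt(4) + sqrt(3)

Step 2 incorrectly 'distributes' the square root over addition. The square root function does not distribute: sqrt(a + b) ≠ sqrt(a) + sqrt(b). In fact, sqrt(4 + 3) = sqrt(7) ≈ 2.6458, while sqrt(4) + sqrt(3) ≈ 3.7321.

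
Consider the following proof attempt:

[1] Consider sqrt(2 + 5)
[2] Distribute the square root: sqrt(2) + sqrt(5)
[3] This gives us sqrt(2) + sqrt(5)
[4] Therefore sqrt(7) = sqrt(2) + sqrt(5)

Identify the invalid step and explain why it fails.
Step 2: Distribute the square root: sqrt(2) + sqrt(5)

Step 2 incorrectly 'distributes' the square root over addition. The square root function does not distribute: sqrt(a + b) ≠ sqrt(a) + sqrt(b). In fact, sqrt(2 + 5) = sqrt(7) ≈ 2.6458, while sqrt(2) + sqrt(5) ≈ 3.6503.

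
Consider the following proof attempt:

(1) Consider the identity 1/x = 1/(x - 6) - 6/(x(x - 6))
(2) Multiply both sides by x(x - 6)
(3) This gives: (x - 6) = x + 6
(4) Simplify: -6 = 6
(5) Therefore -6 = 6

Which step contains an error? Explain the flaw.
Step 3: This gives: (x - 6) = x + 6

Step 3 makes a sign error when clearing denominators. Multiplying -6/(x(x - 6)) by x(x - 6) gives -6, not +6. The correct result is (x - 6) = x - 6, which is trivially true, not (x - 6) = x + 6. (Step 1 is a valid identity: 1/(x - 6) - 6/(x(x - 6)) = (x - 6)/(x(x - 6)) = 1/x.)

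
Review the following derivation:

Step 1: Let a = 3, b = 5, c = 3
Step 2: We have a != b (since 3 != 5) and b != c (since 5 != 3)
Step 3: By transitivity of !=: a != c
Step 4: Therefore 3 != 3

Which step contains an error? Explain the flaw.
Step 3: By transitivity of !=: a != c

Step 3 incorrectly applies transitivity to the '!=' relation. Transitivity states: if a R b and b R c, then a R c. However, '!=' is not transitive. Counterexample: 3 != 5 and 5 != 3, but 3 = 3 (both equal 3). Transitivity holds for relations like <, <=, =, but not for !=.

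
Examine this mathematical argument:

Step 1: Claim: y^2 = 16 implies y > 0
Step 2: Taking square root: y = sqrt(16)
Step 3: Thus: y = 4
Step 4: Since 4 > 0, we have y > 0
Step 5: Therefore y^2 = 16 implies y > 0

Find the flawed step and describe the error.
Step 2: Taking square root: y = sqrt(16)

Step 2 takes the square root and assumes the positive root only. The equation y^2 = 16 actually has two solutions: y = 4 and y = -4. The proof silently assumes y > 0 without justification, then uses this assumption to conclude y > 0, which is circular. The counterexample y = -4 shows the claim is false.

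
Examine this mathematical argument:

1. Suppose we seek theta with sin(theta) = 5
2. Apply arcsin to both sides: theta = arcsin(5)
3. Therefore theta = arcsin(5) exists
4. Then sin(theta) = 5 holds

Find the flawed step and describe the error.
Step 2: Apply arcsin to both sides: theta = arcsin(5)

Step 2 applies arcsin to 5. However, arcsin(x) is only defined for x in [-1, 1] because sin(theta) can only produce values in that range. Since |5| > 1, arcsin(5) is undefined. There is no angle whose sine equals 5.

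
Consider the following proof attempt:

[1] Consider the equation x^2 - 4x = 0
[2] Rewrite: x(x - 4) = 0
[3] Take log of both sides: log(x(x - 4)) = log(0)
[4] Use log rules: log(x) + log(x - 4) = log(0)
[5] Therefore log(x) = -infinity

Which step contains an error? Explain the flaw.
Step 3: Take log of both sides: log(x(x - 4)) = log(0)

Step 3 takes the logarithm of both sides, resulting in log(0) on the right side. The logarithm is only defined for positive numbers; log(0) is undefined (approaches negative infinity). This operation is invalid.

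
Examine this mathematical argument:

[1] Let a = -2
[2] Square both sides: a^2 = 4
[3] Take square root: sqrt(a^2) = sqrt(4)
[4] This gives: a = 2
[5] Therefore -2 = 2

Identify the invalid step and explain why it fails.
Step 4: This gives: a = 2

Step 4 incorrectly states that sqrt(a^2) = a. The correct identity is sqrt(a^2) = |a|. Since a = -2 < 0, we have sqrt(a^2) = |-2| = 2, not a = -2.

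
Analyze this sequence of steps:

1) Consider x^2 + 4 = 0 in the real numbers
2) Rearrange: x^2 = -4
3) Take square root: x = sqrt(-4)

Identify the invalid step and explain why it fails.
Step 3: Take square root: x = sqrt(-4)

Step 3 takes the square root of -4, which is negative. In the real number system, the square root of a negative number is undefined. The equation x^2 + 4 = 0 has no real solutions. Square roots of negative numbers only exist in the complex numbers.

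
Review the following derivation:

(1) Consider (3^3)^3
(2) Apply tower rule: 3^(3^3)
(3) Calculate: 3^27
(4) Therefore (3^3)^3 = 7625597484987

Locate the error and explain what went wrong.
Step 2: Apply tower rule: 3^(3^3)

Step 2 incorrectly states that (a^b)^c = a^(b^c). The correct rule is (a^b)^c = a^(b×c). The actual value is (3^3)^3 = 3^9 = 19683, not 3^27 = 7625597484987.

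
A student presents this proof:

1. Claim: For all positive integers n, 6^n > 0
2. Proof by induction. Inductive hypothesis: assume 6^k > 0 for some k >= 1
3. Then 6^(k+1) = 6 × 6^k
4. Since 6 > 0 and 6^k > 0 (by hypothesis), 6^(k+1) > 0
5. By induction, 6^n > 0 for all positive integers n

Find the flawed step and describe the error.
Step 5: By induction, 6^n > 0 for all positive integers n

Step 5 concludes the proof by induction, but no base case was ever established. A valid induction proof requires: (1) a base case proving 6^1 > 0, and (2) an inductive step showing IF 6^k > 0 THEN 6^(k+1) > 0. Steps 2-4 correctly establish the inductive step, but without the base case the conclusion in step 5 does not follow.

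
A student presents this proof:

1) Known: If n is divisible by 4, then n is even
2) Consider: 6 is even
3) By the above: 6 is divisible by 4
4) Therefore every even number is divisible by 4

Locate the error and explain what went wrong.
Step 3: By the above: 6 is divisible by 4

Step 3 commits the fallacy of affirming the consequent. The known fact 'divisible by 4 → even' does NOT imply 'even → divisible by 4'. That would be the converse, which is false. For example, 6 is even but 6 ÷ 4 = 1.50, which is not an integer.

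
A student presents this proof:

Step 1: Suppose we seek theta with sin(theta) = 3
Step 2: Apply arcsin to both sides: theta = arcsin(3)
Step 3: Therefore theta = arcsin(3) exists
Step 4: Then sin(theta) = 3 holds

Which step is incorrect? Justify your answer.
Step 2: Apply arcsin to both sides: theta = arcsin(3)

Step 2 applies arcsin to 3. However, arcsin(x) is only defined for x in [-1, 1] because sin(theta) can only produce values in that range. Since |3| > 1, arcsin(3) is undefined. There is no angle whose sine equals 3.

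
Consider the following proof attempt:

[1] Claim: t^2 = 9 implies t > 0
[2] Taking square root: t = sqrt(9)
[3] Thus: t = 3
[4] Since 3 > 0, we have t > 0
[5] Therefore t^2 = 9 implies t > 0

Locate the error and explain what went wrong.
Step 2: Taking square root: t = sqrt(9)

Step 2 takes the square root and assumes the positive root only. The equation t^2 = 9 actually has two solutions: t = 3 and t = -3. The proof silently assumes t > 0 without justification, then uses this assumption to conclude t > 0, which is circular. The counterexample t = -3 shows the claim is false.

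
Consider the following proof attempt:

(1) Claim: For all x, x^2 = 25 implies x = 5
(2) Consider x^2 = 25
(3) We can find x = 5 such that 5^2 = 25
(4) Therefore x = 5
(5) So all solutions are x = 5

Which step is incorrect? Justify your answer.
Step 4: Therefore x = 5

Step 4 incorrectly concludes that x = 5 is the only solution. The proof shows that x = 5 is A solution (existence), but does not show it is the ONLY solution (uniqueness). In fact, x = -5 is also a solution since (-5)^2 = 25. Finding one solution doesn't prove there are no others.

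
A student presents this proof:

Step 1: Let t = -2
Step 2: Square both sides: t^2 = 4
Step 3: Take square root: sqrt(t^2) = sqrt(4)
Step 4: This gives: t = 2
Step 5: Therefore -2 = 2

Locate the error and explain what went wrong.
Step 4: This gives: t = 2

Step 4 incorrectly states that sqrt(t^2) = t. The correct identity is sqrt(t^2) = |t|. Since t = -2 < 0, we have sqrt(t^2) = |-2| = 2, not t = -2.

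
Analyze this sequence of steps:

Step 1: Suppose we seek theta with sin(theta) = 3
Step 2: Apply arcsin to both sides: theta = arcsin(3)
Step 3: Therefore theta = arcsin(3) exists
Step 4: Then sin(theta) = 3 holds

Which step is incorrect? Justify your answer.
Step 2: Apply arcsin to both sides: theta = arcsin(3)

Step 2 applies arcsin to 3. However, arcsin(x) is only defined for x in [-1, 1] because sin(theta) can only produce values in that range. Since |3| > 1, arcsin(3) is undefined. There is no angle whose sine equals 3.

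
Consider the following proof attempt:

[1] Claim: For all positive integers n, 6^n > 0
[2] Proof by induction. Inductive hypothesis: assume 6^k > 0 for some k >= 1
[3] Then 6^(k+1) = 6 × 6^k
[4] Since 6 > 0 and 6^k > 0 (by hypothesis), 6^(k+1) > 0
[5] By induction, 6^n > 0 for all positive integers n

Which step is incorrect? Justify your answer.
Step 5: By induction, 6^n > 0 for all positive integers n

Step 5 concludes the proof by induction, but no base case was ever established. A valid induction proof requires: (1) a base case proving 6^1 > 0, and (2) an inductive step showing IF 6^k > 0 THEN 6^(k+1) > 0. Steps 2-4 correctly establish the inductive step, but without the base case the conclusion in step 5 does not follow.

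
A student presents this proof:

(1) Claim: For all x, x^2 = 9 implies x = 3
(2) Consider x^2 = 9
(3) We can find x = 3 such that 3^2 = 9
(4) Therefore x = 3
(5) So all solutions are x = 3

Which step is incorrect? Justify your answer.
Step 4: Therefore x = 3

Step 4 incorrectly concludes that x = 3 is the only solution. The proof shows that x = 3 is A solution (existence), but does not show it is the ONLY solution (uniqueness). In fact, x = -3 is also a solution since (-3)^2 = 9. Finding one solution doesn't prove there are no others.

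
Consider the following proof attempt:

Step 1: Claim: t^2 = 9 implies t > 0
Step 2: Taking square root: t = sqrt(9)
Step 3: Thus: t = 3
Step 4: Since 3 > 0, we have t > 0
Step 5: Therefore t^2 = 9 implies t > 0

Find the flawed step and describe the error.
Step 2: Taking square root: t = sqrt(9)

Step 2 takes the square root and assumes the positive root only. The equation t^2 = 9 actually has two solutions: t = 3 and t = -3. The proof silently assumes t > 0 without justification, then uses this assumption to conclude t > 0, which is circular. The counterexample t = -3 shows the claim is false.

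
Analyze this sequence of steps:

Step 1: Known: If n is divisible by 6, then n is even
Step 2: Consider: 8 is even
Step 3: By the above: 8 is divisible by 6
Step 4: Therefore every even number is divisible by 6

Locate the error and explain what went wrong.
Step 3: By the above: 8 is divisible by 6

Step 3 commits the fallacy of affirming the consequent. The known fact 'divisible by 6 → even' does NOT imply 'even → divisible by 6'. That would be the converse, which is false. For example, 8 is even but 8 ÷ 6 = 1.33, which is not an integer.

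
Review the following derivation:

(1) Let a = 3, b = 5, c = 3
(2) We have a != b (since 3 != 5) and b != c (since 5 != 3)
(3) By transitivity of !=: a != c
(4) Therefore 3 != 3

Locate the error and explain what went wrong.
Step 3: By transitivity of !=: a != c

Step 3 incorrectly applies transitivity to the '!=' relation. Transitivity states: if a R b and b R c, then a R c. However, '!=' is not transitive. Counterexample: 3 != 5 and 5 != 3, but 3 = 3 (both equal 3). Transitivity holds for relations like <, <=, =, but not for !=.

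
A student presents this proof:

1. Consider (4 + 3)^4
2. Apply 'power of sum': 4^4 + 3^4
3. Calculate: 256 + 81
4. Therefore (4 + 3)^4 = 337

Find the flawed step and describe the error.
Step 2: Apply 'power of sum': 4^4 + 3^4

Step 2 incorrectly applies a non-existent rule '(a+b)^n = a^n + b^n'. This is false in general. The correct expansion uses the binomial theorem. The actual value is (4 + 3)^4 = 7^4 = 2401, not 337.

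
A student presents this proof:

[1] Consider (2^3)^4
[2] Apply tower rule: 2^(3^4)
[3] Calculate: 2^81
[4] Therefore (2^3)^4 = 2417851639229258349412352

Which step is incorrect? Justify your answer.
Step 2: Apply tower rule: 2^(3^4)

Step 2 incorrectly states that (a^b)^c = a^(b^c). The correct rule is (a^b)^c = a^(b×c). The actual value is (2^3)^4 = 2^12 = 4096, not 2^81 = 2417851639229258349412352.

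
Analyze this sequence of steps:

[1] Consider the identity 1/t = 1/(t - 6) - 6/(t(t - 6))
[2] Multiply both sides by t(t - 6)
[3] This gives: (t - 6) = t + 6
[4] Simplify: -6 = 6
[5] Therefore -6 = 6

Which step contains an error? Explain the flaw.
Step 3: This gives: (t - 6) = t + 6

Step 3 makes a sign error when clearing denominators. Multiplying -6/(t(t - 6)) by t(t - 6) gives -6, not +6. The correct result is (t - 6) = t - 6, which is trivially true, not (t - 6) = t + 6. (Step 1 is a valid identity: 1/(t - 6) - 6/(t(t - 6)) = (t - 6)/(t(t - 6)) = 1/t.)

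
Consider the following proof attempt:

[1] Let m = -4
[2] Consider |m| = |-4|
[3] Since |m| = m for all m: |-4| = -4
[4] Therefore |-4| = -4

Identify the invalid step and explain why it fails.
Step 3: Since |m| = m for all m: |-4| = -4

Step 3 incorrectly states that |m| = m for all m. The correct definition is |m| = m when m >= 0, and |m| = -m when m < 0. Since -4 < 0, we have |-4| = -(-4) = 4, not -4.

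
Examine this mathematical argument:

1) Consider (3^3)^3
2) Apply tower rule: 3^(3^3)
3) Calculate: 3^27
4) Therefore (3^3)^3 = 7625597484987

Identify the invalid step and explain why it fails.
Step 2: Apply tower rule: 3^(3^3)

Step 2 incorrectly states that (a^b)^c = a^(b^c). The correct rule is (a^b)^c = a^(b×c). The actual value is (3^3)^3 = 3^9 = 19683, not 3^27 = 7625597484987.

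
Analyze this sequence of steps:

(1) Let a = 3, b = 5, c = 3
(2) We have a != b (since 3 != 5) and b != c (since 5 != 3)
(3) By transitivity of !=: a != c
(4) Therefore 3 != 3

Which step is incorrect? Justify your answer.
Step 3: By transitivity of !=: a != c

Step 3 incorrectly applies transitivity to the '!=' relation. Transitivity states: if a R b and b R c, then a R c. However, '!=' is not transitive. Counterexample: 3 != 5 and 5 != 3, but 3 = 3 (both equal 3). Transitivity holds for relations like <, <=, =, but not for !=.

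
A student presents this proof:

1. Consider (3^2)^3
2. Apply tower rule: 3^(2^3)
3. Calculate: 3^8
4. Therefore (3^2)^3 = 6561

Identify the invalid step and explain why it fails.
Step 2: Apply tower rule: 3^(2^3)

Step 2 incorrectly states that (a^b)^c = a^(b^c). The correct rule is (a^b)^c = a^(b×c). The actual value is (3^2)^3 = 3^6 = 729, not 3^8 = 6561.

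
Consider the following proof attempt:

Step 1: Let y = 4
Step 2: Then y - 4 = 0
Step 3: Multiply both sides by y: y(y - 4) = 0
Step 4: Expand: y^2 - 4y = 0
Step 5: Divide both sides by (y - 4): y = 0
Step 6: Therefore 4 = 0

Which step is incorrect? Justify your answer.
Step 5: Divide both sides by (y - 4): y = 0

Step 5 divides both sides by (y - 4). However, since y = 4, we have (y - 4) = 0. Division by zero is undefined, making this step invalid.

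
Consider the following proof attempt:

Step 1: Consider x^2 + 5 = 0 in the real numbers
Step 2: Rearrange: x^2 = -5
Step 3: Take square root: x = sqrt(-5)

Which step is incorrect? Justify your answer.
Step 3: Take square root: x = sqrt(-5)

Step 3 takes the square root of -5, which is negative. In the real number system, the square root of a negative number is undefined. The equation x^2 + 5 = 0 has no real solutions. Square roots of negative numbers only exist in the complex numbers.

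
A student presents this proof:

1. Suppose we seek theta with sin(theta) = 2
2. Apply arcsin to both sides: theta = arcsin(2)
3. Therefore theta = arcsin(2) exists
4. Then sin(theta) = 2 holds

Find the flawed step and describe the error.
Step 2: Apply arcsin to both sides: theta = arcsin(2)

Step 2 applies arcsin to 2. However, arcsin(x) is only defined for x in [-1, 1] because sin(theta) can only produce values in that range. Since |2| > 1, arcsin(2) is undefined. There is no angle whose sine equals 2.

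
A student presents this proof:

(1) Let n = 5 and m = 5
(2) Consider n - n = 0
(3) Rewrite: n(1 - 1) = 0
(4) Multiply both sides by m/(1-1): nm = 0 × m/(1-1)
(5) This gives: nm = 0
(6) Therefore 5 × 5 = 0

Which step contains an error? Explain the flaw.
Step 4: Multiply both sides by m/(1-1): nm = 0 × m/(1-1)

Step 4 multiplies both sides by m/(1-1). However, 1-1 = 0, so this is multiplication by m/0, which is undefined. We cannot multiply by an undefined expression.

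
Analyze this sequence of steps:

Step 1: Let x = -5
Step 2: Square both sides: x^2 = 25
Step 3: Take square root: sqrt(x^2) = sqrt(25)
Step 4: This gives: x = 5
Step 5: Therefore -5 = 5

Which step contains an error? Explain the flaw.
Step 4: This gives: x = 5

Step 4 incorrectly states that sqrt(x^2) = x. The correct identity is sqrt(x^2) = |x|. Since x = -5 < 0, we have sqrt(x^2) = |-5| = 5, not x = -5.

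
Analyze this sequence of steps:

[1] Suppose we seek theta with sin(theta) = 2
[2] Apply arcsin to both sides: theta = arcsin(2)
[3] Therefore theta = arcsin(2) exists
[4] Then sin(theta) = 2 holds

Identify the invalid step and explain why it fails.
Step 2: Apply arcsin to both sides: theta = arcsin(2)

Step 2 applies arcsin to 2. However, arcsin(x) is only defined for x in [-1, 1] because sin(theta) can only produce values in that range. Since |2| > 1, arcsin(2) is undefined. There is no angle whose sine equals 2.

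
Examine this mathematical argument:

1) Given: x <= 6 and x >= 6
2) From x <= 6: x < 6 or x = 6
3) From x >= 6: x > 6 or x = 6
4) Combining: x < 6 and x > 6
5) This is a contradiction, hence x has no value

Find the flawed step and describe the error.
Step 4: Combining: x < 6 and x > 6

Step 4 incorrectly combines the conditions. From x <= 6 and x >= 6, the intersection is x = 6. The error treats the 'or' cases as 'and' requirements. The correct conclusion is that x = 6 is the unique solution, not that no solution exists.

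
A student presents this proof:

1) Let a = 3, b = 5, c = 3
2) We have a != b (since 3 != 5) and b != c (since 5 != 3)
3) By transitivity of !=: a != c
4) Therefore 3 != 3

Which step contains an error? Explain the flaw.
Step 3: By transitivity of !=: a != c

Step 3 incorrectly applies transitivity to the '!=' relation. Transitivity states: if a R b and b R c, then a R c. However, '!=' is not transitive. Counterexample: 3 != 5 and 5 != 3, but 3 = 3 (both equal 3). Transitivity holds for relations like <, <=, =, but not for !=.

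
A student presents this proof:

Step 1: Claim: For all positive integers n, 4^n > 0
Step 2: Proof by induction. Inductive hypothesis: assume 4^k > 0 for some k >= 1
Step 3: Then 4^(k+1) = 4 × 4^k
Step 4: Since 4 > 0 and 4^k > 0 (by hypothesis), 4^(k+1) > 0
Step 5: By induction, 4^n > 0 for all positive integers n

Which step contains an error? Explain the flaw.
Step 5: By induction, 4^n > 0 for all positive integers n

Step 5 concludes the proof by induction, but no base case was ever established. A valid induction proof requires: (1) a base case proving 4^1 > 0, and (2) an inductive step showing IF 4^k > 0 THEN 4^(k+1) > 0. Steps 2-4 correctly establish the inductive step, but without the base case the conclusion in step 5 does not follow.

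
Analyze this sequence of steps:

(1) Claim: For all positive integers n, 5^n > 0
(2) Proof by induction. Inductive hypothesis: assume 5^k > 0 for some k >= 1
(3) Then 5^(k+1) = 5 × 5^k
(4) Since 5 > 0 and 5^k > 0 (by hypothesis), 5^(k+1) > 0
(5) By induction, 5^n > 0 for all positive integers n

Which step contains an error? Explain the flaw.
Step 5: By induction, 5^n > 0 for all positive integers n

Step 5 concludes the proof by induction, but no base case was ever established. A valid induction proof requires: (1) a base case proving 5^1 > 0, and (2) an inductive step showing IF 5^k > 0 THEN 5^(k+1) > 0. Steps 2-4 correctly establish the inductive step, but without the base case the conclusion in step 5 does not follow.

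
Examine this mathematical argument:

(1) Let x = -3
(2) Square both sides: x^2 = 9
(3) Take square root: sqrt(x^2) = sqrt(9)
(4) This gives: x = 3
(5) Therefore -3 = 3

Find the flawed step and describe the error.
Step 4: This gives: x = 3

Step 4 incorrectly states that sqrt(x^2) = x. The correct identity is sqrt(x^2) = |x|. Since x = -3 < 0, we have sqrt(x^2) = |-3| = 3, not x = -3.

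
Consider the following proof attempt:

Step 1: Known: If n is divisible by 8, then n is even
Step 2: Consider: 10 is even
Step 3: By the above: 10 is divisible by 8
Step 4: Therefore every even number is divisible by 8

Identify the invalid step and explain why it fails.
Step 3: By the above: 10 is divisible by 8

Step 3 commits the fallacy of affirming the consequent. The known fact 'divisible by 8 → even' does NOT imply 'even → divisible by 8'. That would be the converse, which is false. For example, 10 is even but 10 ÷ 8 = 1.25, which is not an integer.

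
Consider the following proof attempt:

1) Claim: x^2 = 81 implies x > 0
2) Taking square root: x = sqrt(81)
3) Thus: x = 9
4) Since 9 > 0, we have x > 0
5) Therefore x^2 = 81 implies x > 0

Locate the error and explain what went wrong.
Step 2: Taking square root: x = sqrt(81)

Step 2 takes the square root and assumes the positive root only. The equation x^2 = 81 actually has two solutions: x = 9 and x = -9. The proof silently assumes x > 0 without justification, then uses this assumption to conclude x > 0, which is circular. The counterexample x = -9 shows the claim is false.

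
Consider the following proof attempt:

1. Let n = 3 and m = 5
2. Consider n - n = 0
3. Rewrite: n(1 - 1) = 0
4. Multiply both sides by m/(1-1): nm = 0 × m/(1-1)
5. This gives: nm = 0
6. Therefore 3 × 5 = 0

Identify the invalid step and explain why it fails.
Step 4: Multiply both sides by m/(1-1): nm = 0 × m/(1-1)

Step 4 multiplies both sides by m/(1-1). However, 1-1 = 0, so this is multiplication by m/0, which is undefined. We cannot multiply by an undefined expression.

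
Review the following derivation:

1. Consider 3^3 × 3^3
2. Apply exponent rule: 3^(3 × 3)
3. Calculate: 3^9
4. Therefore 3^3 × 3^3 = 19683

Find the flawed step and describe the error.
Step 2: Apply exponent rule: 3^(3 × 3)

Step 2 incorrectly states that a^b × a^c = a^(b×c). The correct rule is a^b × a^c = a^(b+c). The actual value is 3^3 × 3^3 = 3^6 = 729, not 3^9 = 19683.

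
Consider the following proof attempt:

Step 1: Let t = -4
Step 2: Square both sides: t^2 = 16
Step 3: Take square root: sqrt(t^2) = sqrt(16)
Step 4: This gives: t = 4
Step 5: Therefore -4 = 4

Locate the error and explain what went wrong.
Step 4: This gives: t = 4

Step 4 incorrectly states that sqrt(t^2) = t. The correct identity is sqrt(t^2) = |t|. Since t = -4 < 0, we have sqrt(t^2) = |-4| = 4, not t = -4.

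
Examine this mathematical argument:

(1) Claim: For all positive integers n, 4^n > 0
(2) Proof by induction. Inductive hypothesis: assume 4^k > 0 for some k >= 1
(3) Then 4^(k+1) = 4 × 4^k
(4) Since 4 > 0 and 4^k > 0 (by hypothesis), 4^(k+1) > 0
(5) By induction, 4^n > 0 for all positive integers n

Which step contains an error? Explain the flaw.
Step 5: By induction, 4^n > 0 for all positive integers n

Step 5 concludes the proof by induction, but no base case was ever established. A valid induction proof requires: (1) a base case proving 4^1 > 0, and (2) an inductive step showing IF 4^k > 0 THEN 4^(k+1) > 0. Steps 2-4 correctly establish the inductive step, but without the base case the conclusion in step 5 does not follow.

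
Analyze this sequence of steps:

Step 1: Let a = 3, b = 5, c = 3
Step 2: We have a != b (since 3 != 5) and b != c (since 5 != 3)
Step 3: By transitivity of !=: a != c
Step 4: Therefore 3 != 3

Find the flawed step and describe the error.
Step 3: By transitivity of !=: a != c

Step 3 incorrectly applies transitivity to the '!=' relation. Transitivity states: if a R b and b R c, then a R c. However, '!=' is not transitive. Counterexample: 3 != 5 and 5 != 3, but 3 = 3 (both equal 3). Transitivity holds for relations like <, <=, =, but not for !=.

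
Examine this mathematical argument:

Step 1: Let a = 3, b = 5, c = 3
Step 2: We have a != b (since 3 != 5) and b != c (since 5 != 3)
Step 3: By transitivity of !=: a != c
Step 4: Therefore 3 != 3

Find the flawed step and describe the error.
Step 3: By transitivity of !=: a != c

Step 3 incorrectly applies transitivity to the '!=' relation. Transitivity states: if a R b and b R c, then a R c. However, '!=' is not transitive. Counterexample: 3 != 5 and 5 != 3, but 3 = 3 (both equal 3). Transitivity holds for relations like <, <=, =, but not for !=.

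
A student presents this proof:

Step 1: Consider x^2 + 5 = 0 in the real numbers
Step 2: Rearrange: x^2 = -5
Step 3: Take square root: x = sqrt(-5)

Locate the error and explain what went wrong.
Step 3: Take square root: x = sqrt(-5)

Step 3 takes the square root of -5, which is negative. In the real number system, the square root of a negative number is undefined. The equation x^2 + 5 = 0 has no real solutions. Square roots of negative numbers only exist in the complex numbers.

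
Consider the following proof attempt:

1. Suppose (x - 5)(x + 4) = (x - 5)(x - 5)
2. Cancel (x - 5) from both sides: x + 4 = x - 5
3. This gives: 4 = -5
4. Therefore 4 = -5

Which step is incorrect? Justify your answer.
Step 2: Cancel (x - 5) from both sides: x + 4 = x - 5

Step 2 cancels (x - 5) from both sides. This is only valid if (x - 5) ≠ 0, i.e., x ≠ 5. When x = 5, both sides equal zero regardless of the other factors. The correct approach requires considering x = 5 as a separate case.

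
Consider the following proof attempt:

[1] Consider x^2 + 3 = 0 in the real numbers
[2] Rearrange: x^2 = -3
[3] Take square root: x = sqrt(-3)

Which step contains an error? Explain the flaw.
Step 3: Take square root: x = sqrt(-3)

Step 3 takes the square root of -3, which is negative. In the real number system, the square root of a negative number is undefined. The equation x^2 + 3 = 0 has no real solutions. Square roots of negative numbers only exist in the complex numbers.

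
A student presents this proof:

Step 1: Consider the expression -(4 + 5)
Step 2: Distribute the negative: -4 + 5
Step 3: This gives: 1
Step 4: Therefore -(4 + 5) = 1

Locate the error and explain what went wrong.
Step 2: Distribute the negative: -4 + 5

Step 2 incorrectly distributes the negative sign. The correct distribution is -(4 + 5) = -4 - 5 = -9. The negative must be applied to both terms, not just the first. The error treats -(4 + 5) as -4 + 5, which equals 1 instead of -9.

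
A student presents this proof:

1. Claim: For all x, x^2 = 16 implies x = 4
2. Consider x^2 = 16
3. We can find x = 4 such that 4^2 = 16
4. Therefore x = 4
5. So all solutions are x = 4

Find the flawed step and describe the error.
Step 4: Therefore x = 4

Step 4 incorrectly concludes that x = 4 is the only solution. The proof shows that x = 4 is A solution (existence), but does not show it is the ONLY solution (uniqueness). In fact, x = -4 is also a solution since (-4)^2 = 16. Finding one solution doesn't prove there are no others.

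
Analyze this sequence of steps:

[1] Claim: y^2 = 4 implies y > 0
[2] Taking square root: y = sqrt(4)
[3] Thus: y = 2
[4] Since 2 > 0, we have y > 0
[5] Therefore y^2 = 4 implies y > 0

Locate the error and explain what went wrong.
Step 2: Taking square root: y = sqrt(4)

Step 2 takes the square root and assumes the positive root only. The equation y^2 = 4 actually has two solutions: y = 2 and y = -2. The proof silently assumes y > 0 without justification, then uses this assumption to conclude y > 0, which is circular. The counterexample y = -2 shows the claim is false.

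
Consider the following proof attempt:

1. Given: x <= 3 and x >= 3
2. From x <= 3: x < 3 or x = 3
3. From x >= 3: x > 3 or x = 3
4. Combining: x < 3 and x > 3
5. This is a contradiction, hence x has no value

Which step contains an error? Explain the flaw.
Step 4: Combining: x < 3 and x > 3

Step 4 incorrectly combines the conditions. From x <= 3 and x >= 3, the intersection is x = 3. The error treats the 'or' cases as 'and' requirements. The correct conclusion is that x = 3 is the unique solution, not that no solution exists.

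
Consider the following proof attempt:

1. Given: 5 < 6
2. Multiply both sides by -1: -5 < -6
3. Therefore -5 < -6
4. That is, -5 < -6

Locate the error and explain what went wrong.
Step 2: Multiply both sides by -1: -5 < -6

Step 2 multiplies both sides by -1 but fails to reverse the inequality sign. When multiplying (or dividing) an inequality by a negative number, the direction must be reversed. Since 5 < 6, we should get -5 > -6, i.e., -5 > -6.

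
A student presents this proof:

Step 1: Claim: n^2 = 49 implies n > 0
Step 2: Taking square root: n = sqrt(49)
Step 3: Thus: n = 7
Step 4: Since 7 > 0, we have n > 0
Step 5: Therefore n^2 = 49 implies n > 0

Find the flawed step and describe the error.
Step 2: Taking square root: n = sqrt(49)

Step 2 takes the square root and assumes the positive root only. The equation n^2 = 49 actually has two solutions: n = 7 and n = -7. The proof silently assumes n > 0 without justification, then uses this assumption to conclude n > 0, which is circular. The counterexample n = -7 shows the claim is false.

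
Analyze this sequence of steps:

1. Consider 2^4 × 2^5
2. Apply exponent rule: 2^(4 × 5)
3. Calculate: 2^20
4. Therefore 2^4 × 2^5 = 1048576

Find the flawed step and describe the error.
Step 2: Apply exponent rule: 2^(4 × 5)

Step 2 incorrectly states that a^b × a^c = a^(b×c). The correct rule is a^b × a^c = a^(b+c). The actual value is 2^4 × 2^5 = 2^9 = 512, not 2^20 = 1048576.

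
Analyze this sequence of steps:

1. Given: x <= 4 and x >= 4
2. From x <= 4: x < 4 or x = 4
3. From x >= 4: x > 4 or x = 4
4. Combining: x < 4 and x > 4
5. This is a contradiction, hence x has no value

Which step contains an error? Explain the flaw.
Step 4: Combining: x < 4 and x > 4

Step 4 incorrectly combines the conditions. From x <= 4 and x >= 4, the intersection is x = 4. The error treats the 'or' cases as 'and' requirements. The correct conclusion is that x = 4 is the unique solution, not that no solution exists.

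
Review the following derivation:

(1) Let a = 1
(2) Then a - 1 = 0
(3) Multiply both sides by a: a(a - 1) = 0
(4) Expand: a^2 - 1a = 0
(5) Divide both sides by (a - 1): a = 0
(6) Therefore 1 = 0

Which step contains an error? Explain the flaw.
Step 5: Divide both sides by (a - 1): a = 0

Step 5 divides both sides by (a - 1). However, since a = 1, we have (a - 1) = 0. Division by zero is undefined, making this step invalid.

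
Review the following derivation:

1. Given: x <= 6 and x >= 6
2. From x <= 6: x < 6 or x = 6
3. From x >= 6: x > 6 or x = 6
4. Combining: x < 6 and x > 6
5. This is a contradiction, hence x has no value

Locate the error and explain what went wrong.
Step 4: Combining: x < 6 and x > 6

Step 4 incorrectly combines the conditions. From x <= 6 and x >= 6, the intersection is x = 6. The error treats the 'or' cases as 'and' requirements. The correct conclusion is that x = 6 is the unique solution, not that no solution exists.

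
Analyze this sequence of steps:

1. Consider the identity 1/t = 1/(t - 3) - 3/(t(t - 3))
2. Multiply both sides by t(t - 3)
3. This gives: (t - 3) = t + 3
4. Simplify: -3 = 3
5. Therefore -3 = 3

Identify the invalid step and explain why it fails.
Step 3: This gives: (t - 3) = t + 3

Step 3 makes a sign error when clearing denominators. Multiplying -3/(t(t - 3)) by t(t - 3) gives -3, not +3. The correct result is (t - 3) = t - 3, which is trivially true, not (t - 3) = t + 3. (Step 1 is a valid identity: 1/(t - 3) - 3/(t(t - 3)) = (t - 3)/(t(t - 3)) = 1/t.)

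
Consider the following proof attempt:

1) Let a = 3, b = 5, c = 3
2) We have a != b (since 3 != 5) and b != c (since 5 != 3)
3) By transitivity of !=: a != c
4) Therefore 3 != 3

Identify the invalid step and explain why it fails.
Step 3: By transitivity of !=: a != c

Step 3 incorrectly applies transitivity to the '!=' relation. Transitivity states: if a R b and b R c, then a R c. However, '!=' is not transitive. Counterexample: 3 != 5 and 5 != 3, but 3 = 3 (both equal 3). Transitivity holds for relations like <, <=, =, but not for !=.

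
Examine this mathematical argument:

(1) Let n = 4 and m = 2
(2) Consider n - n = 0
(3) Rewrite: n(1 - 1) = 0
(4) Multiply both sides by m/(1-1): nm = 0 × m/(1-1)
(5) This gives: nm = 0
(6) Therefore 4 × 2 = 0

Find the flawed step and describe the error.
Step 4: Multiply both sides by m/(1-1): nm = 0 × m/(1-1)

Step 4 multiplies both sides by m/(1-1). However, 1-1 = 0, so this is multiplication by m/0, which is undefined. We cannot multiply by an undefined expression.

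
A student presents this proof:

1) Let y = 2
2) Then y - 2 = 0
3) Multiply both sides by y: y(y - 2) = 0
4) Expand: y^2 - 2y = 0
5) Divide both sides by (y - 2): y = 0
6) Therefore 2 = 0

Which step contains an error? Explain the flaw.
Step 5: Divide both sides by (y - 2): y = 0

Step 5 divides both sides by (y - 2). However, since y = 2, we have (y - 2) = 0. Division by zero is undefined, making this step invalid.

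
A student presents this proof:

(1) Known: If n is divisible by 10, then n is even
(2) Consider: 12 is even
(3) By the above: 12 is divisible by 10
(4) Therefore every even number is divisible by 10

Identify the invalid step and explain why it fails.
Step 3: By the above: 12 is divisible by 10

Step 3 commits the fallacy of affirming the consequent. The known fact 'divisible by 10 → even' does NOT imply 'even → divisible by 10'. That would be the converse, which is false. For example, 12 is even but 12 ÷ 10 = 1.20, which is not an integer.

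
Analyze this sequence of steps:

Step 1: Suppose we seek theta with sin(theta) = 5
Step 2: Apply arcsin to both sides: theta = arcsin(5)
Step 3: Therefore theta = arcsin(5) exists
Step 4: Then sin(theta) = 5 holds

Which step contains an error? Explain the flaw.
Step 2: Apply arcsin to both sides: theta = arcsin(5)

Step 2 applies arcsin to 5. However, arcsin(x) is only defined for x in [-1, 1] because sin(theta) can only produce values in that range. Since |5| > 1, arcsin(5) is undefined. There is no angle whose sine equals 5.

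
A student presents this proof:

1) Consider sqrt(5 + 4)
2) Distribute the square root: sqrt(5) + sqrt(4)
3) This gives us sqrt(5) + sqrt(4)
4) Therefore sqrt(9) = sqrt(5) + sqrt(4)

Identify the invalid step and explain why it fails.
Step 2: Distribute the square root: sqrt(5) + sqrt(4)

Step 2 incorrectly 'distributes' the square root over addition. The square root function does not distribute: sqrt(a + b) ≠ sqrt(a) + sqrt(b). In fact, sqrt(5 + 4) = sqrt(9) ≈ 3.0000, while sqrt(5) + sqrt(4) ≈ 4.2361.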